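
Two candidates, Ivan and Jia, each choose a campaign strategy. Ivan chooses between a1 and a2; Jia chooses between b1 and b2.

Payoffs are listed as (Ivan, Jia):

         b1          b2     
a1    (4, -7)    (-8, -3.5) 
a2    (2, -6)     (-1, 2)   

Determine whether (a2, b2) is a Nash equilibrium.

At (a2, b2), Ivan earns -1; switching to a1 would give -8, so Ivan has no profitable deviation.
Jia earns 2; switching to b1 would give -6, so Jia has no profitable deviation.
Neither player can gain by a unilateral deviation, so this profile is a Nash equilibrium.

Yes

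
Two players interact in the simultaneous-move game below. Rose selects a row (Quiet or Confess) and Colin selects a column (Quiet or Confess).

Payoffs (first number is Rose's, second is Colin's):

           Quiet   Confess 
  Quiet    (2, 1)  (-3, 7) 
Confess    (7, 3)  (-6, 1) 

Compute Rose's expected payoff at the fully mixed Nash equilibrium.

-9/8

First find y, the probability Colin plays Quiet, from Rose's indifference between Quiet and Confess: 2y − 3(1−y) = 7y − 6(1−y), giving y = 3/8.
Since Rose is indifferent in equilibrium, Rose's expected payoff equals the payoff from either row against (3/8, 5/8). Using Quiet: 2(3/8) − 3(5/8) = -9/8.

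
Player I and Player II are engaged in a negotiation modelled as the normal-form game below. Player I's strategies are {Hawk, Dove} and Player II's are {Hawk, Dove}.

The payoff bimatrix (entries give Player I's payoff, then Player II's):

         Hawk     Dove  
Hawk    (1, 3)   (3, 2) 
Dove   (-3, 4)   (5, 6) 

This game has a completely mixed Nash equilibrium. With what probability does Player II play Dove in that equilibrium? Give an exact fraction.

Let y be the probability that Player II plays Hawk. In a completely mixed equilibrium, Player I must be indifferent between Hawk and Dove.
Player I's expected payoff from Hawk is y + 3(1−y); from Dove it is −3y + 5(1−y).
Setting these equal: −2y + 3 = −8y + 5, so y = 1/3.
Therefore Player II plays Dove with probability 1 − 1/3 = 2/3.

2/3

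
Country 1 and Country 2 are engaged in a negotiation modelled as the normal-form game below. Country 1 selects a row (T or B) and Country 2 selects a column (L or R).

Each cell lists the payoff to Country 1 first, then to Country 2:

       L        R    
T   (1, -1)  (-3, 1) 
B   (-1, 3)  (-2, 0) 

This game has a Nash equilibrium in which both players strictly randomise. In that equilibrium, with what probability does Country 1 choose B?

2/5

Let x be the probability that Country 1 plays T. In a completely mixed equilibrium, Country 2 must be indifferent between L and R.
Country 2's expected payoff from L is −x + 3(1−x); from R it is x.
Setting these equal: −4x + 3 = x, so x = 3/5.
Therefore Country 1 plays B with probability 1 − 3/5 = 2/5.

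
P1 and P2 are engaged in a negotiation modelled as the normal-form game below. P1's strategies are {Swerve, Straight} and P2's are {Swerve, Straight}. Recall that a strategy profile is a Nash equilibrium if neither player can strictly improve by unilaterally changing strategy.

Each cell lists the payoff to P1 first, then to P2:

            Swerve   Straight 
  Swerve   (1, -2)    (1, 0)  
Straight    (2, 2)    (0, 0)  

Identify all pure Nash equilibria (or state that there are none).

(Swerve, Straight) and (Straight, Swerve)

(Swerve, Swerve): P1 prefers Straight (2 > 1); P2 prefers Straight (0 > -2) — not an equilibrium.
(Swerve, Straight): P1 gets 1 ≥ 0 from Straight, and P2 gets 0 ≥ -2 from Swerve — Nash equilibrium.
(Straight, Swerve): P1 gets 2 ≥ 1 from Swerve, and P2 gets 2 ≥ 0 from Straight — Nash equilibrium.
(Straight, Straight): P1 prefers Swerve (1 > 0); P2 prefers Swerve (2 > 0) — not an equilibrium.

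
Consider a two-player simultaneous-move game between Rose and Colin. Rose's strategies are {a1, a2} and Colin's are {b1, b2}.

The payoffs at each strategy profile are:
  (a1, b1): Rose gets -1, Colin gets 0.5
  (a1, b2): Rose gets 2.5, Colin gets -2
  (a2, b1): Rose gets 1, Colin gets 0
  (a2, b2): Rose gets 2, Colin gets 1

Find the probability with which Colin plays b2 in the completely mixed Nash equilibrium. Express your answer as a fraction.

Let c be the probability that Colin plays b1. In a completely mixed equilibrium, Rose must be indifferent between a1 and a2.
Rose's expected payoff from a1 is −c + 2.5(1−c); from a2 it is c + 2(1−c).
Setting these equal: −3.5c + 2.5 = −c + 2, so c = 1/5.
Therefore Colin plays b2 with probability 1 − 1/5 = 4/5.

4/5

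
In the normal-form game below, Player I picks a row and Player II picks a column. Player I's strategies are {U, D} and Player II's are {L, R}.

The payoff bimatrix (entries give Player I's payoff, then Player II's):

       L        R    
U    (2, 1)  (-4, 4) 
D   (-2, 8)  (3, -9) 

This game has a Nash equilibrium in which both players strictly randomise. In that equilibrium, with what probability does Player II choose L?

Let q be the probability that Player II plays L. In a completely mixed equilibrium, Player I must be indifferent between U and D.
Player I's expected payoff from U is 2q − 4(1−q); from D it is −2q + 3(1−q).
Setting these equal: 6q − 4 = −5q + 3, so q = 7/11.

7/11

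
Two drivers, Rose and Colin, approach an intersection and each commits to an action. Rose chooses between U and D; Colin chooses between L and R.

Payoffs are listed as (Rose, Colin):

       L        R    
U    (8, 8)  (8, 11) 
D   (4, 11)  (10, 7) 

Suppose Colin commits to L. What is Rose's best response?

Against L, Rose earns 8 from U and 4 from D.
So U is the best response.

U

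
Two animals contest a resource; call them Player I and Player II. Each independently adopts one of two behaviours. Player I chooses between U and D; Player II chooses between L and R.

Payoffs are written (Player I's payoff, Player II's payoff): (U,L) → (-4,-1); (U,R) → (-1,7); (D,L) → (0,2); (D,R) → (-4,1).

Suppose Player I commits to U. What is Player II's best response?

R

Against U, Player II earns -1 from L and 7 from R.
So R is the best response.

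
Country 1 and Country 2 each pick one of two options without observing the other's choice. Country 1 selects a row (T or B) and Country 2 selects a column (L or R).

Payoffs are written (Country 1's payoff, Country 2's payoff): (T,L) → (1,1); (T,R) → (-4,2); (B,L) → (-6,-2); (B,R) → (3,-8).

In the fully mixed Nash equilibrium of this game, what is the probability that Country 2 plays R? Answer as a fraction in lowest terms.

Let c be the probability that Country 2 plays L. In a completely mixed equilibrium, Country 1 must be indifferent between T and B.
Country 1's expected payoff from T is c − 4(1−c); from B it is −6c + 3(1−c).
Setting these equal: 5c − 4 = −9c + 3, so c = 1/2.
Therefore Country 2 plays R with probability 1 − 1/2 = 1/2.

1/2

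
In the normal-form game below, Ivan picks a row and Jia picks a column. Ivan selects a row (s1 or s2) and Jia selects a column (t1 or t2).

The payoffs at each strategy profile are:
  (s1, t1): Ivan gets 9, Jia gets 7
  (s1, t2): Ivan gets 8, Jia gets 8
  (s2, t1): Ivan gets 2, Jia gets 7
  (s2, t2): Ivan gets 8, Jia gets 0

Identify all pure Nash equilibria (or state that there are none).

(s1, t2)

(s1, t1): Jia prefers t2 (8 > 7) — not an equilibrium.
(s1, t2): Ivan gets 8 ≥ 8 from s2, and Jia gets 8 ≥ 7 from t1 — Nash equilibrium.
(s2, t1): Ivan prefers s1 (9 > 2) — not an equilibrium.
(s2, t2): Jia prefers t1 (7 > 0) — not an equilibrium.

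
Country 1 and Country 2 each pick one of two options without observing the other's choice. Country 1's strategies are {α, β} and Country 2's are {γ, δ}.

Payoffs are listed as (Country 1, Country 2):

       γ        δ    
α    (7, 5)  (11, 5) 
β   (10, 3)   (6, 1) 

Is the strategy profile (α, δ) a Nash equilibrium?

At (α, δ), Country 1 earns 11; switching to β would give 6, so Country 1 has no profitable deviation.
Country 2 earns 5; switching to γ would give 5, so Country 2 has no profitable deviation.
Neither player can gain by a unilateral deviation, so this profile is a Nash equilibrium.

Yes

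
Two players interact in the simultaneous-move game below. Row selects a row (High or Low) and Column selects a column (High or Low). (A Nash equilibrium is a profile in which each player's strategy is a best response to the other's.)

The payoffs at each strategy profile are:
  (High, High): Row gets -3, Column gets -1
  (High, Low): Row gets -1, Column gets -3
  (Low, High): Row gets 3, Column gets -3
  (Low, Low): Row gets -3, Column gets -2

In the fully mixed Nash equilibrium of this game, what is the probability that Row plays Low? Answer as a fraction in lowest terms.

Let x be the probability that Row plays High. In a completely mixed equilibrium, Column must be indifferent between High and Low.
Column's expected payoff from High is −x − 3(1−x); from Low it is −3x − 2(1−x).
Setting these equal: 2x − 3 = −x − 2, so x = 1/3.
Therefore Row plays Low with probability 1 − 1/3 = 2/3.

2/3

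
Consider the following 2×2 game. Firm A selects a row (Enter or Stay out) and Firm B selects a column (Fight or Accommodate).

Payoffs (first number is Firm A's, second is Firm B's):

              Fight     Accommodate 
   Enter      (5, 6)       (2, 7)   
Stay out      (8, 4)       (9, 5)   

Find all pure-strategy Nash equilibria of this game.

(Enter, Fight): Firm A prefers Stay out (8 > 5); Firm B prefers Accommodate (7 > 6) — not an equilibrium.
(Enter, Accommodate): Firm A prefers Stay out (9 > 2) — not an equilibrium.
(Stay out, Fight): Firm B prefers Accommodate (5 > 4) — not an equilibrium.
(Stay out, Accommodate): Firm A gets 9 ≥ 2 from Enter, and Firm B gets 5 ≥ 4 from Fight — Nash equilibrium.

(Stay out, Accommodate)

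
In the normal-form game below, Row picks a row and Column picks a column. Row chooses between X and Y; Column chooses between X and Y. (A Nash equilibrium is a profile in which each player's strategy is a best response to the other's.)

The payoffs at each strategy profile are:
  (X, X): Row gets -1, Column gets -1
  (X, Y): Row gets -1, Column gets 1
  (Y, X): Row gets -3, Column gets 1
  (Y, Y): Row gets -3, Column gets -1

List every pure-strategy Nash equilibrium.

(X, Y)

(X, X): Column prefers Y (1 > -1) — not an equilibrium.
(X, Y): Row gets -1 ≥ -3 from Y, and Column gets 1 ≥ -1 from X — Nash equilibrium.
(Y, X): Row prefers X (-1 > -3) — not an equilibrium.
(Y, Y): Row prefers X (-1 > -3); Column prefers X (1 > -1) — not an equilibrium.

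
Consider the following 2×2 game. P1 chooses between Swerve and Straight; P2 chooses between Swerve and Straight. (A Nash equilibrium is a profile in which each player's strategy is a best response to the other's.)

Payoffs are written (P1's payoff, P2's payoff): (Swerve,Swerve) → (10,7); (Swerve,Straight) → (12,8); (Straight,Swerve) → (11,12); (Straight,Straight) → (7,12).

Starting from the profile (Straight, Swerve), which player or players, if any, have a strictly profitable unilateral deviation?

P1 at (Straight, Swerve) earns 11; deviating to Swerve yields 10 — not better.
P2 earns 12; deviating to Straight yields 12 — not better.
Neither player can strictly improve; the profile is a Nash equilibrium.

Neither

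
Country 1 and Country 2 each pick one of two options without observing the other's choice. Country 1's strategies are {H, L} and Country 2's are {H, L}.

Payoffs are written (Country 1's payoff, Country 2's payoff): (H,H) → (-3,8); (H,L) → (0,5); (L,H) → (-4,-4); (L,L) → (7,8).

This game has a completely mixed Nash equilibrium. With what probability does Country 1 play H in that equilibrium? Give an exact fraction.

4/5

Let r be the probability that Country 1 plays H. In a completely mixed equilibrium, Country 2 must be indifferent between H and L.
Country 2's expected payoff from H is 8r − 4(1−r); from L it is 5r + 8(1−r).
Setting these equal: 12r − 4 = −3r + 8, so r = 4/5.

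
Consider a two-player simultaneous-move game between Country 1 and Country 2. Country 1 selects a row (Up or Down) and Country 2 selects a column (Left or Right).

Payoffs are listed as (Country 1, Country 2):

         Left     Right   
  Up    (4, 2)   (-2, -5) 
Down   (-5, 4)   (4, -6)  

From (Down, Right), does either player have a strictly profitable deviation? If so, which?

Country 2

Country 1 at (Down, Right) earns 4; deviating to Up yields -2 — not better.
Country 2 earns -6; deviating to Left yields 4 — a strict improvement.
Only Country 2 has a strictly profitable deviation.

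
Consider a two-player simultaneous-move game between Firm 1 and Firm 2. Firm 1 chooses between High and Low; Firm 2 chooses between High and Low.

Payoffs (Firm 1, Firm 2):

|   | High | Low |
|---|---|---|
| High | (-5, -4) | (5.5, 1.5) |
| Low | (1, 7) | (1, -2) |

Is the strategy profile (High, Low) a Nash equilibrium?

Yes

At (High, Low), Firm 1 earns 5.5; switching to Low would give 1, so Firm 1 has no profitable deviation.
Firm 2 earns 1.5; switching to High would give -4, so Firm 2 has no profitable deviation.
Neither player can gain by a unilateral deviation, so this profile is a Nash equilibrium.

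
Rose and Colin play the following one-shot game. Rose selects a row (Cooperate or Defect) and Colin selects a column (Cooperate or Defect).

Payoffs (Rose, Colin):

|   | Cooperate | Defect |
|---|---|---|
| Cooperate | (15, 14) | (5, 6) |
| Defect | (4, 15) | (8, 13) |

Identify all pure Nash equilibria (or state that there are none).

(Cooperate, Cooperate)

(Cooperate, Cooperate): Rose gets 15 ≥ 4 from Defect, and Colin gets 14 ≥ 6 from Defect — Nash equilibrium.
(Cooperate, Defect): Rose prefers Defect (8 > 5); Colin prefers Cooperate (14 > 6) — not an equilibrium.
(Defect, Cooperate): Rose prefers Cooperate (15 > 4) — not an equilibrium.
(Defect, Defect): Colin prefers Cooperate (15 > 13) — not an equilibrium.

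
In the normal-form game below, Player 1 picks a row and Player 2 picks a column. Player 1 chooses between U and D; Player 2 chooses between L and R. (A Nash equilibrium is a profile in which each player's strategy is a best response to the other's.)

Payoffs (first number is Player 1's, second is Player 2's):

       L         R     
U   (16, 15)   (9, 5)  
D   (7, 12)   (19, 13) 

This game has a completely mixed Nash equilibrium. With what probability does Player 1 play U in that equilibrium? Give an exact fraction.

Let x be the probability that Player 1 plays U. In a completely mixed equilibrium, Player 2 must be indifferent between L and R.
Player 2's expected payoff from L is 15x + 12(1−x); from R it is 5x + 13(1−x).
Setting these equal: 3x + 12 = −8x + 13, so x = 1/11.

1/11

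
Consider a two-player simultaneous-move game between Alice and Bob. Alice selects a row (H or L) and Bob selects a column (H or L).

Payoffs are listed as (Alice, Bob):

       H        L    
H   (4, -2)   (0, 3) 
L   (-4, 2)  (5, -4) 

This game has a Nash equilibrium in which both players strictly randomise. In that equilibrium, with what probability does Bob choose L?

8/13

Let y be the probability that Bob plays H. In a completely mixed equilibrium, Alice must be indifferent between H and L.
Alice's expected payoff from H is 4y; from L it is −4y + 5(1−y).
Setting these equal: 4y = −9y + 5, so y = 5/13.
Therefore Bob plays L with probability 1 − 5/13 = 8/13.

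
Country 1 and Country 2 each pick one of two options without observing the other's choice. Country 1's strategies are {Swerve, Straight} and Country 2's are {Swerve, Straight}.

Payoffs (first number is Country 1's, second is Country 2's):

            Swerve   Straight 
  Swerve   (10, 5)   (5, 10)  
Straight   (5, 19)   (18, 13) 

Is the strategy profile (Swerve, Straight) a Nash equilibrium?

No

At (Swerve, Straight), Country 1 earns 5; switching to Straight would give 18, so Country 1 would deviate.
Country 2 earns 10; switching to Swerve would give 5, so Country 2 has no profitable deviation.
Since at least one player can profitably deviate, this is not a Nash equilibrium.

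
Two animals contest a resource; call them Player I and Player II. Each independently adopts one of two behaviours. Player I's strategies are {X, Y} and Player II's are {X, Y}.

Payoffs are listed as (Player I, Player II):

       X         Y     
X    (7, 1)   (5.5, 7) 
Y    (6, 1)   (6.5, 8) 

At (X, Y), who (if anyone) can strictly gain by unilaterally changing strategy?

Player I

Player I at (X, Y) earns 5.5; deviating to Y yields 6.5 — a strict improvement.
Player II earns 7; deviating to X yields 1 — not better.
Only Player I has a strictly profitable deviation.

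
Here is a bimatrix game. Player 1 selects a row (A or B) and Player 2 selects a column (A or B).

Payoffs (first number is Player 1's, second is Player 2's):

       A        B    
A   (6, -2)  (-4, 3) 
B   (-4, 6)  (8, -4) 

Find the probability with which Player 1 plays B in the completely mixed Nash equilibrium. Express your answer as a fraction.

Let p be the probability that Player 1 plays A. In a completely mixed equilibrium, Player 2 must be indifferent between A and B.
Player 2's expected payoff from A is −2p + 6(1−p); from B it is 3p − 4(1−p).
Setting these equal: −8p + 6 = 7p − 4, so p = 2/3.
Therefore Player 1 plays B with probability 1 − 2/3 = 1/3.

1/3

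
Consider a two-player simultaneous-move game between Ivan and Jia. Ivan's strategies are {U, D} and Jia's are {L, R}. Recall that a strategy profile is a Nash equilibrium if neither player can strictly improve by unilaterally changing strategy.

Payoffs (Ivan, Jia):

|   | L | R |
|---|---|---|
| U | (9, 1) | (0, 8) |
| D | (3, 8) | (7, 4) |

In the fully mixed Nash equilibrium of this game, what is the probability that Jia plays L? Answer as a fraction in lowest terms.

Let c be the probability that Jia plays L. In a completely mixed equilibrium, Ivan must be indifferent between U and D.
Ivan's expected payoff from U is 9c; from D it is 3c + 7(1−c).
Setting these equal: 9c = −4c + 7, so c = 7/13.

7/13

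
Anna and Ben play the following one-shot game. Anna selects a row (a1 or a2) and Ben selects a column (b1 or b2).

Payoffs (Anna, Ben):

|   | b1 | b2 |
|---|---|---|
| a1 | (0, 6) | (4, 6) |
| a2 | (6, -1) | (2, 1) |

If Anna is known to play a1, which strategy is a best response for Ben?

either — both b1 and b2 are best responses

Against a1, Ben earns 6 from b1 and 6 from b2.
So either strategy is a best response.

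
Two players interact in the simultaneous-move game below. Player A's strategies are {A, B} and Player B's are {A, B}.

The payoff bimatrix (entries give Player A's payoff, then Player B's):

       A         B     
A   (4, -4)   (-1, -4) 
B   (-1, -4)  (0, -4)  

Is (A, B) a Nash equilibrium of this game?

At (A, B), Player A earns -1; switching to B would give 0, so Player A would deviate.
Player B earns -4; switching to A would give -4, so Player B has no profitable deviation.
Since at least one player can profitably deviate, this is not a Nash equilibrium.

No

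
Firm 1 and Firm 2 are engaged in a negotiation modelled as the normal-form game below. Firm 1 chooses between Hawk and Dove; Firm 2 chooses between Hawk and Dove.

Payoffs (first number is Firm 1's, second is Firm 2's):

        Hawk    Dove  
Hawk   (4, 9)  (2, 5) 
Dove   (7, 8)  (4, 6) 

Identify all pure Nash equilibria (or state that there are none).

(Hawk, Hawk): Firm 1 prefers Dove (7 > 4) — not an equilibrium.
(Hawk, Dove): Firm 1 prefers Dove (4 > 2); Firm 2 prefers Hawk (9 > 5) — not an equilibrium.
(Dove, Hawk): Firm 1 gets 7 ≥ 4 from Hawk, and Firm 2 gets 8 ≥ 6 from Dove — Nash equilibrium.
(Dove, Dove): Firm 2 prefers Hawk (8 > 6) — not an equilibrium.

(Dove, Hawk)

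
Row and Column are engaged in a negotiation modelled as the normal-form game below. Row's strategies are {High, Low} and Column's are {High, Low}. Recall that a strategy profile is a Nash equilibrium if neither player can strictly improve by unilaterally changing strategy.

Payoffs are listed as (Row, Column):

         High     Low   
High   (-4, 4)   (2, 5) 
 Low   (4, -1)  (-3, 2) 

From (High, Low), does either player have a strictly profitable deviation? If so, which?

Row at (High, Low) earns 2; deviating to Low yields -3 — not better.
Column earns 5; deviating to High yields 4 — not better.
Neither player can strictly improve; the profile is a Nash equilibrium.

Neither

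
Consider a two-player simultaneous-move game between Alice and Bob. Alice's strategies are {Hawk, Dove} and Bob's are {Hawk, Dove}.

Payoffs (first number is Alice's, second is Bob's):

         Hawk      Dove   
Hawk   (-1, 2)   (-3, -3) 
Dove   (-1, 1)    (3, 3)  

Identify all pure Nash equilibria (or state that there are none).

(Hawk, Hawk): Alice gets -1 ≥ -1 from Dove, and Bob gets 2 ≥ -3 from Dove — Nash equilibrium.
(Hawk, Dove): Alice prefers Dove (3 > -3); Bob prefers Hawk (2 > -3) — not an equilibrium.
(Dove, Hawk): Bob prefers Dove (3 > 1) — not an equilibrium.
(Dove, Dove): Alice gets 3 ≥ -3 from Hawk, and Bob gets 3 ≥ 1 from Hawk — Nash equilibrium.

(Hawk, Hawk) and (Dove, Dove)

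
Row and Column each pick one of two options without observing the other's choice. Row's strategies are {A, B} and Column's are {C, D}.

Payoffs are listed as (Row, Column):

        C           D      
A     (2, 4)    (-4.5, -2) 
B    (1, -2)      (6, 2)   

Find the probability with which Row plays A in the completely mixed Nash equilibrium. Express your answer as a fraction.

Let x be the probability that Row plays A. In a completely mixed equilibrium, Column must be indifferent between C and D.
Column's expected payoff from C is 4x − 2(1−x); from D it is −2x + 2(1−x).
Setting these equal: 6x − 2 = −4x + 2, so x = 2/5.

2/5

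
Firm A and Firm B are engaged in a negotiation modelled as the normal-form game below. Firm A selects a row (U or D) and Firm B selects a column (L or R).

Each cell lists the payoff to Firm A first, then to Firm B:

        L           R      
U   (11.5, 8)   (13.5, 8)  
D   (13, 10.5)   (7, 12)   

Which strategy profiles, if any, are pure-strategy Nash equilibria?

(U, L): Firm A prefers D (13 > 11.5) — not an equilibrium.
(U, R): Firm A gets 13.5 ≥ 7 from D, and Firm B gets 8 ≥ 8 from L — Nash equilibrium.
(D, L): Firm B prefers R (12 > 10.5) — not an equilibrium.
(D, R): Firm A prefers U (13.5 > 7) — not an equilibrium.

(U, R)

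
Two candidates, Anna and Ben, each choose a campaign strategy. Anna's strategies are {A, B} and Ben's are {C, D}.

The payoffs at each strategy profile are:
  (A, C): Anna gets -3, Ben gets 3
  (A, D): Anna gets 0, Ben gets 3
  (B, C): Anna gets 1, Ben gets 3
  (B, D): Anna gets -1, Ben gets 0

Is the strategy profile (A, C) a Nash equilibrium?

No

At (A, C), Anna earns -3; switching to B would give 1, so Anna would deviate.
Ben earns 3; switching to D would give 3, so Ben has no profitable deviation.
Since at least one player can profitably deviate, this is not a Nash equilibrium.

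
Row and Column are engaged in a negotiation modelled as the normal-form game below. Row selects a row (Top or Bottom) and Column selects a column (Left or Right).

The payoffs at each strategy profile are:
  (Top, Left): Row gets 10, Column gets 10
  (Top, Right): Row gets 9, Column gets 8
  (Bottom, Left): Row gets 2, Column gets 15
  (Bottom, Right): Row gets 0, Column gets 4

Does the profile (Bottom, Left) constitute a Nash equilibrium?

No

At (Bottom, Left), Row earns 2; switching to Top would give 10, so Row would deviate.
Column earns 15; switching to Right would give 4, so Column has no profitable deviation.
Since at least one player can profitably deviate, this is not a Nash equilibrium.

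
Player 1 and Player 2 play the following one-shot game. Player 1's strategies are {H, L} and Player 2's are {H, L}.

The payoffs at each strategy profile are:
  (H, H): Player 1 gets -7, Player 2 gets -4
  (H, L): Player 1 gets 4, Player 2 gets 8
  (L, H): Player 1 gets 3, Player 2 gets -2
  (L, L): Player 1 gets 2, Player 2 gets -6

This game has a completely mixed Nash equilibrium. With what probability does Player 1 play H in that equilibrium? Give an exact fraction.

1/4

Let x be the probability that Player 1 plays H. In a completely mixed equilibrium, Player 2 must be indifferent between H and L.
Player 2's expected payoff from H is −4x − 2(1−x); from L it is 8x − 6(1−x).
Setting these equal: −2x − 2 = 14x − 6, so x = 1/4.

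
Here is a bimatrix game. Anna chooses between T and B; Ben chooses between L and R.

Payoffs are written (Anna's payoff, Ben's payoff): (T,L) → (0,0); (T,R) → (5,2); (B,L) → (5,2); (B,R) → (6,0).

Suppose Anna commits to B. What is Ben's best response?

Against B, Ben earns 2 from L and 0 from R.
So L is the best response.

L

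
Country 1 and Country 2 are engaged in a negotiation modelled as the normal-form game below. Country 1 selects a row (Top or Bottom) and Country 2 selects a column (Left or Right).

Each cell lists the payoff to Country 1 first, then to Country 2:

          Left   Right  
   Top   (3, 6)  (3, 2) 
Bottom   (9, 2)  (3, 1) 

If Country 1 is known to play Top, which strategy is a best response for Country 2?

Left

Against Top, Country 2 earns 6 from Left and 2 from Right.
So Left is the best response.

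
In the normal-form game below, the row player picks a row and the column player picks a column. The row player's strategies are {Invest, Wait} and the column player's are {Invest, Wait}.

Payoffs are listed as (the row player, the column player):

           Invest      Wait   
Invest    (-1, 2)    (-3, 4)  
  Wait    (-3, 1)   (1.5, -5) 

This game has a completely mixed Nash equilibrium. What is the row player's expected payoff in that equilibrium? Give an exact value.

First find q, the probability the column player plays Invest, from the row player's indifference between Invest and Wait: −q − 3(1−q) = −3q + 1.5(1−q), giving q = 9/13.
Since the row player is indifferent in equilibrium, the row player's expected payoff equals the payoff from either row against (9/13, 4/13). Using Invest: −(9/13) − 3(4/13) = -21/13.

-21/13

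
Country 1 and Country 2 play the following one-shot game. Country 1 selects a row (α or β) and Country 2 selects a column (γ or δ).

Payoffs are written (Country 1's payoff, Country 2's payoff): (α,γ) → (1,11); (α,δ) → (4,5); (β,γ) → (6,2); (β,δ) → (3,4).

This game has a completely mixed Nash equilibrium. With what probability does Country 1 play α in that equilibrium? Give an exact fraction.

1/4

Let p be the probability that Country 1 plays α. In a completely mixed equilibrium, Country 2 must be indifferent between γ and δ.
Country 2's expected payoff from γ is 11p + 2(1−p); from δ it is 5p + 4(1−p).
Setting these equal: 9p + 2 = p + 4, so p = 1/4.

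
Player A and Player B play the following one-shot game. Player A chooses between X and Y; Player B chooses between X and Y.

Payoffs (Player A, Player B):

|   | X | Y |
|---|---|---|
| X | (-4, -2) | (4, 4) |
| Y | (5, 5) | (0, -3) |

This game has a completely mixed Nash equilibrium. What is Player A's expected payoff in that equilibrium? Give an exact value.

First find q, the probability Player B plays X, from Player A's indifference between X and Y: −4q + 4(1−q) = 5q, giving q = 4/13.
Since Player A is indifferent in equilibrium, Player A's expected payoff equals the payoff from either row against (4/13, 9/13). Using X: −4(4/13) + 4(9/13) = 20/13.

20/13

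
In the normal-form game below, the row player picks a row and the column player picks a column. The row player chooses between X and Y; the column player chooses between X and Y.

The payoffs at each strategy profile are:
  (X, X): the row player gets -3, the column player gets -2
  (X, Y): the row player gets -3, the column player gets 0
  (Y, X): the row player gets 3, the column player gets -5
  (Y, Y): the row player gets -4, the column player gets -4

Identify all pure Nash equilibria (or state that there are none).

(X, Y)

(X, X): the row player prefers Y (3 > -3); the column player prefers Y (0 > -2) — not an equilibrium.
(X, Y): the row player gets -3 ≥ -4 from Y, and the column player gets 0 ≥ -2 from X — Nash equilibrium.
(Y, X): the column player prefers Y (-4 > -5) — not an equilibrium.
(Y, Y): the row player prefers X (-3 > -4) — not an equilibrium.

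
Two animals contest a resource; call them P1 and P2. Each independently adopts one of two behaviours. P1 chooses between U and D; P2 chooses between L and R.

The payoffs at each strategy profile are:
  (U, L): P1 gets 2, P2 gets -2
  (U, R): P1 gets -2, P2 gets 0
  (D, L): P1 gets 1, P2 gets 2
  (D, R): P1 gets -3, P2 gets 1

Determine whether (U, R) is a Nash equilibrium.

At (U, R), P1 earns -2; switching to D would give -3, so P1 has no profitable deviation.
P2 earns 0; switching to L would give -2, so P2 has no profitable deviation.
Neither player can gain by a unilateral deviation, so this profile is a Nash equilibrium.

Yes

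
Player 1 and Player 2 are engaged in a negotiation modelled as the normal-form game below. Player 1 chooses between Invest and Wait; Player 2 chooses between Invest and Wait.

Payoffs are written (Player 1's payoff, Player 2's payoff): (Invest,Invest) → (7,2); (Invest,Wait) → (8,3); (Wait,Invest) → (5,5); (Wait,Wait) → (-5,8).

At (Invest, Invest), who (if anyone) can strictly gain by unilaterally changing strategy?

Player 1 at (Invest, Invest) earns 7; deviating to Wait yields 5 — not better.
Player 2 earns 2; deviating to Wait yields 3 — a strict improvement.
Only Player 2 has a strictly profitable deviation.

Player 2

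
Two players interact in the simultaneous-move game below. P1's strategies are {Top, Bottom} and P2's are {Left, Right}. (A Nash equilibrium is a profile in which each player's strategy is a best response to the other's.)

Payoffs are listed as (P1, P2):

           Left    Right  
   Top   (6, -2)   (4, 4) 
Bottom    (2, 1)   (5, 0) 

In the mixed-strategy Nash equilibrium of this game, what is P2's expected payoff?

4/7

First find p, the probability P1 plays Top, from P2's indifference between Left and Right: −2p + (1−p) = 4p, giving p = 1/7.
Since P2 is indifferent in equilibrium, P2's expected payoff equals the payoff from either column against (1/7, 6/7). Using Left: −2(1/7) + (6/7) = 4/7.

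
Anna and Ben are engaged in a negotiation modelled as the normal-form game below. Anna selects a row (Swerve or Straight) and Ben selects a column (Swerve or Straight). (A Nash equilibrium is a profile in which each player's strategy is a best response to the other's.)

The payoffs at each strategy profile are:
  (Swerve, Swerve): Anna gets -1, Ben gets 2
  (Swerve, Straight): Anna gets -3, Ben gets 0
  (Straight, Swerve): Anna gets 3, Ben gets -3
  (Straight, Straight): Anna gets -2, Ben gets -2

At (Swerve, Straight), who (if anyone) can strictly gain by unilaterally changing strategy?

Anna at (Swerve, Straight) earns -3; deviating to Straight yields -2 — a strict improvement.
Ben earns 0; deviating to Swerve yields 2 — a strict improvement.
Both Anna and Ben have strictly profitable deviations.

Both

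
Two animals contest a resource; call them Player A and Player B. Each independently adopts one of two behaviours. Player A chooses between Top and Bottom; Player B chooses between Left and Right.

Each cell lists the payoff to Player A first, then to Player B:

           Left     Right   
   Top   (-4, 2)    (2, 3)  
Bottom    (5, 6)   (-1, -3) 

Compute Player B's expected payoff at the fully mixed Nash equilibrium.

12/5

First find p, the probability Player A plays Top, from Player B's indifference between Left and Right: 2p + 6(1−p) = 3p − 3(1−p), giving p = 9/10.
Since Player B is indifferent in equilibrium, Player B's expected payoff equals the payoff from either column against (9/10, 1/10). Using Left: 2(9/10) + 6(1/10) = 12/5.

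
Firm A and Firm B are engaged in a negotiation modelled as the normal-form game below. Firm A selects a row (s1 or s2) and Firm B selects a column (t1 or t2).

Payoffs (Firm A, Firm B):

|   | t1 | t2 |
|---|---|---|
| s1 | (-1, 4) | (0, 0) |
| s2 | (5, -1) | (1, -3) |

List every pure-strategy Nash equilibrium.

(s1, t1): Firm A prefers s2 (5 > -1) — not an equilibrium.
(s1, t2): Firm A prefers s2 (1 > 0); Firm B prefers t1 (4 > 0) — not an equilibrium.
(s2, t1): Firm A gets 5 ≥ -1 from s1, and Firm B gets -1 ≥ -3 from t2 — Nash equilibrium.
(s2, t2): Firm B prefers t1 (-1 > -3) — not an equilibrium.

(s2, t1)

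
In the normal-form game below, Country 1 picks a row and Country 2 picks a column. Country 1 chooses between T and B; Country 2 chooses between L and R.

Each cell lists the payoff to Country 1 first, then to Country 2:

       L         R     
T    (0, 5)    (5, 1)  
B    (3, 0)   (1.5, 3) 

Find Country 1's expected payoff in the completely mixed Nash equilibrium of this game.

First find q, the probability Country 2 plays L, from Country 1's indifference between T and B: 5(1−q) = 3q + 1.5(1−q), giving q = 7/13.
Since Country 1 is indifferent in equilibrium, Country 1's expected payoff equals the payoff from either row against (7/13, 6/13). Using T: 5(6/13) = 30/13.

30/13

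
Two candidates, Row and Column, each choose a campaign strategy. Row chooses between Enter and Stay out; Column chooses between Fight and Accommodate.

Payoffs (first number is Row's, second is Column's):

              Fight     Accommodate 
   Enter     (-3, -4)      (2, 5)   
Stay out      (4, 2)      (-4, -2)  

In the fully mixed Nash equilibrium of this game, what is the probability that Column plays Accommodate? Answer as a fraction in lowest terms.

Let q be the probability that Column plays Fight. In a completely mixed equilibrium, Row must be indifferent between Enter and Stay out.
Row's expected payoff from Enter is −3q + 2(1−q); from Stay out it is 4q − 4(1−q).
Setting these equal: −5q + 2 = 8q − 4, so q = 6/13.
Therefore Column plays Accommodate with probability 1 − 6/13 = 7/13.

7/13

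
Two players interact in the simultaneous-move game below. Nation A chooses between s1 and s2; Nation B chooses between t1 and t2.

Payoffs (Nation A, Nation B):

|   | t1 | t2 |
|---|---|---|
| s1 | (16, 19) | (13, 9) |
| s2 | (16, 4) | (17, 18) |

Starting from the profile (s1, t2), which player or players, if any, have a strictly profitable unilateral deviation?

Both

Nation A at (s1, t2) earns 13; deviating to s2 yields 17 — a strict improvement.
Nation B earns 9; deviating to t1 yields 19 — a strict improvement.
Both Nation A and Nation B have strictly profitable deviations.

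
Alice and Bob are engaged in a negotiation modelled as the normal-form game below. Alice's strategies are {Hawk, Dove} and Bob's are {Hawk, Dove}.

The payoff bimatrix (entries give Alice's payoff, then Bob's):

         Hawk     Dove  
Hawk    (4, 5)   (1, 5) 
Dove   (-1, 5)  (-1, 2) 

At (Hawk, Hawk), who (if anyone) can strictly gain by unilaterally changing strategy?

Alice at (Hawk, Hawk) earns 4; deviating to Dove yields -1 — not better.
Bob earns 5; deviating to Dove yields 5 — not better.
Neither player can strictly improve; the profile is a Nash equilibrium.

Neither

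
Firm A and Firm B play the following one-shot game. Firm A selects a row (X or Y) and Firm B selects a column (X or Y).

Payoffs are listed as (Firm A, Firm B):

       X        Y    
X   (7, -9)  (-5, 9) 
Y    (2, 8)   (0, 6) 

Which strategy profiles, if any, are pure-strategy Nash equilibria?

(X, X): Firm B prefers Y (9 > -9) — not an equilibrium.
(X, Y): Firm A prefers Y (0 > -5) — not an equilibrium.
(Y, X): Firm A prefers X (7 > 2) — not an equilibrium.
(Y, Y): Firm B prefers X (8 > 6) — not an equilibrium.

none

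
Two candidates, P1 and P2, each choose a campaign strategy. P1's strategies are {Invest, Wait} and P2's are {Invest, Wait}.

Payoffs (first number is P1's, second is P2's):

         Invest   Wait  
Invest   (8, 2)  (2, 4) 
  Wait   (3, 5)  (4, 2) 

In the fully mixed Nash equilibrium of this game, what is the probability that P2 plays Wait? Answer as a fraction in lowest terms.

5/7

Let y be the probability that P2 plays Invest. In a completely mixed equilibrium, P1 must be indifferent between Invest and Wait.
P1's expected payoff from Invest is 8y + 2(1−y); from Wait it is 3y + 4(1−y).
Setting these equal: 6y + 2 = −y + 4, so y = 2/7.
Therefore P2 plays Wait with probability 1 − 2/7 = 5/7.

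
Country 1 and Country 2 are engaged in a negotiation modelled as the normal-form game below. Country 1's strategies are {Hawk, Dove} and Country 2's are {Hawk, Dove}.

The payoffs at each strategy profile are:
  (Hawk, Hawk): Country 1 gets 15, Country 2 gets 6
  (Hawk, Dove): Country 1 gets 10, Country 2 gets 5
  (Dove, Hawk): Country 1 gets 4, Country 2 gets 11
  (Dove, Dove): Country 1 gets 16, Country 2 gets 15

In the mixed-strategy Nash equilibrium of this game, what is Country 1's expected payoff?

First find q, the probability Country 2 plays Hawk, from Country 1's indifference between Hawk and Dove: 15q + 10(1−q) = 4q + 16(1−q), giving q = 6/17.
Since Country 1 is indifferent in equilibrium, Country 1's expected payoff equals the payoff from either row against (6/17, 11/17). Using Hawk: 15(6/17) + 10(11/17) = 200/17.

200/17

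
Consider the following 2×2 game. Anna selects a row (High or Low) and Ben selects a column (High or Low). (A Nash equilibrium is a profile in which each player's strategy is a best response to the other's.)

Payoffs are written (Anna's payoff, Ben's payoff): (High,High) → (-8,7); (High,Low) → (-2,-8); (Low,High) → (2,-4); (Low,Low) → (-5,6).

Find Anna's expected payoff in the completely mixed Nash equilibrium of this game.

First find y, the probability Ben plays High, from Anna's indifference between High and Low: −8y − 2(1−y) = 2y − 5(1−y), giving y = 3/13.
Since Anna is indifferent in equilibrium, Anna's expected payoff equals the payoff from either row against (3/13, 10/13). Using High: −8(3/13) − 2(10/13) = -44/13.

-44/13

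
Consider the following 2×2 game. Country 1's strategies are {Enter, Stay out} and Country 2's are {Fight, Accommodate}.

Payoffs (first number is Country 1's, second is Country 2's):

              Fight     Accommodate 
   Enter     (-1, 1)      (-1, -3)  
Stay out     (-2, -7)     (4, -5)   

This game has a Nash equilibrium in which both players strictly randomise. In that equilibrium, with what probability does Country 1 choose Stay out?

Let r be the probability that Country 1 plays Enter. In a completely mixed equilibrium, Country 2 must be indifferent between Fight and Accommodate.
Country 2's expected payoff from Fight is r − 7(1−r); from Accommodate it is −3r − 5(1−r).
Setting these equal: 8r − 7 = 2r − 5, so r = 1/3.
Therefore Country 1 plays Stay out with probability 1 − 1/3 = 2/3.

2/3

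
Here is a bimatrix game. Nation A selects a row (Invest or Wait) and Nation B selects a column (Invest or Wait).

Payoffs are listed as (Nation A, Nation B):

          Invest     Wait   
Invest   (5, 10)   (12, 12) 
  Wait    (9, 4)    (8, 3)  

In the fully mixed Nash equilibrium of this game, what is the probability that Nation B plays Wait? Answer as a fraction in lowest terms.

Let c be the probability that Nation B plays Invest. In a completely mixed equilibrium, Nation A must be indifferent between Invest and Wait.
Nation A's expected payoff from Invest is 5c + 12(1−c); from Wait it is 9c + 8(1−c).
Setting these equal: −7c + 12 = c + 8, so c = 1/2.
Therefore Nation B plays Wait with probability 1 − 1/2 = 1/2.

1/2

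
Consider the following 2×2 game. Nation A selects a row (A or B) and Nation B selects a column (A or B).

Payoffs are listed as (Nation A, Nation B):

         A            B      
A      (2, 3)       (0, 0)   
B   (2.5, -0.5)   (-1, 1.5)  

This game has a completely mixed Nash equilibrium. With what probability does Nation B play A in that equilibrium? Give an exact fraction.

Let y be the probability that Nation B plays A. In a completely mixed equilibrium, Nation A must be indifferent between A and B.
Nation A's expected payoff from A is 2y; from B it is 2.5y − (1−y).
Setting these equal: 2y = 3.5y − 1, so y = 2/3.

2/3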